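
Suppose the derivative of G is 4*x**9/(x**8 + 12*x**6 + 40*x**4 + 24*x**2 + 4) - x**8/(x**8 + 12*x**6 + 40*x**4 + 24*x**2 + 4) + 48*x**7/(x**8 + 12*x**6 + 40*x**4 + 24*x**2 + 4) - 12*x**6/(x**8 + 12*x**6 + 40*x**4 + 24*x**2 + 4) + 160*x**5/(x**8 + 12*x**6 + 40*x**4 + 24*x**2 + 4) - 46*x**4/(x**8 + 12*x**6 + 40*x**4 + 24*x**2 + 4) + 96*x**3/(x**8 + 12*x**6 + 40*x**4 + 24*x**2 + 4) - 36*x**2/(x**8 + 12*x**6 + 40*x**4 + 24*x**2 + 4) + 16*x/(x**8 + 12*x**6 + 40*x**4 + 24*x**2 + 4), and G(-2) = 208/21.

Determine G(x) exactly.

The integrand splits into summands that can be handled one at a time.
A general antiderivative is 2*x**2 - x + x/(x**4/2 + 3*x**2 + 1) + C.
The condition gives C = 208/21 - (208/21) = 0.
So G(x) = 2*x**2 - x + x/(x**4/2 + 3*x**2 + 1).
Check: d/dx[2*x**2 - x + x/(x**4/2 + 3*x**2 + 1)] = (4*x**9 - x**8 + 48*x**7 - 12*x**6 + 160*x**5 - 46*x**4 + 96*x**3 - 36*x**2 + 16*x)/(x**8 + 12*x**6 + 40*x**4 + 24*x**2 + 4), which equals G'(x).

G(x) = 2*x**2 - x + x/(x**4/2 + 3*x**2 + 1)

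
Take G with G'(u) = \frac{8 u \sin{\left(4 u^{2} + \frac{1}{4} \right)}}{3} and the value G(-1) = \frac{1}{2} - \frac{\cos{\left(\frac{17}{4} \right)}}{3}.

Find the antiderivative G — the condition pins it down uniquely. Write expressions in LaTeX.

G'(u) matches the chain-rule pattern g'(h)*h' with inner function h(u) = 4 u^{2} + \frac{1}{4}; substituting w = h(u) collapses the integral.
A general antiderivative is - \frac{\cos{\left(4 u^{2} + \frac{1}{4} \right)}}{3} + C.
The condition gives C = \frac{1}{2} - \frac{\cos{\left(\frac{17}{4} \right)}}{3} - (- \frac{\cos{\left(\frac{17}{4} \right)}}{3}) = \frac{1}{2}.
So G(u) = \frac{1}{2} - \frac{\cos{\left(4 u^{2} + \frac{1}{4} \right)}}{3}.
Check: d/du[\frac{1}{2} - \frac{\cos{\left(4 u^{2} + \frac{1}{4} \right)}}{3}] = \frac{8 u \sin{\left(4 u^{2} + \frac{1}{4} \right)}}{3} = G'(u).

G(u) = \frac{1}{2} - \frac{\cos{\left(4 u^{2} + \frac{1}{4} \right)}}{3}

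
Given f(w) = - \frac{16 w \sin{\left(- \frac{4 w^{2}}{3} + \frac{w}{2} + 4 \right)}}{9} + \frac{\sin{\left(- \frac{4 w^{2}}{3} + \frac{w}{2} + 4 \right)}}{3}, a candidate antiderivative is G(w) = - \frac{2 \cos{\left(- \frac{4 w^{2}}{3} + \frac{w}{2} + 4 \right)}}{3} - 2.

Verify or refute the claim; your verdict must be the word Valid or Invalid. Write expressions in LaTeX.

d/dw[G] = - \frac{16 w \sin{\left(- \frac{4 w^{2}}{3} + \frac{w}{2} + 4 \right)}}{9} + \frac{\sin{\left(- \frac{4 w^{2}}{3} + \frac{w}{2} + 4 \right)}}{3}
This equals f(w) exactly, so the claim holds.

Valid - differentiating G returns exactly f.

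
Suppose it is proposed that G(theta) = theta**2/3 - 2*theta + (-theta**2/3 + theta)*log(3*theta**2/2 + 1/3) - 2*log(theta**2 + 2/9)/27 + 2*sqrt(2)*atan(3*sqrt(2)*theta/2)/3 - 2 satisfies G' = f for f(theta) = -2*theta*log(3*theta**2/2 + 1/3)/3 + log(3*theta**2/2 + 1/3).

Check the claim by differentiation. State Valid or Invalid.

d/dtheta[G] = -2*theta*log(9*theta**2 + 2)/3 + 2*theta*log(6)/3 + log(9*theta**2 + 2) - log(6)
This equals f(theta) exactly, so the claim holds.

Valid - differentiating G returns exactly f.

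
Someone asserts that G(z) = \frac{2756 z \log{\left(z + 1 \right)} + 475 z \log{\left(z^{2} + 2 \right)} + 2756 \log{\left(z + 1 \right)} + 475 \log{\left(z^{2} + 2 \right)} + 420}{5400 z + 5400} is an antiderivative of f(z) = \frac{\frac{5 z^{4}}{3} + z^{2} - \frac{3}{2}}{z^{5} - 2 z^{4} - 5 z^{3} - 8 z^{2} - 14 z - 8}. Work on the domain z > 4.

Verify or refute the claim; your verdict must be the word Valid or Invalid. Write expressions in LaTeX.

d/dz[G] = \frac{1853 z^{3} + 2118 z^{2} + 3231 z + 2336}{2700 z^{4} + 5400 z^{3} + 8100 z^{2} + 10800 z + 5400}
d/dz[G] - f(z) = - \frac{2647}{2700 z - 10800} != 0.

Invalid: d/dz[G] - f = - \frac{2647}{2700 z - 10800}, which is not 0.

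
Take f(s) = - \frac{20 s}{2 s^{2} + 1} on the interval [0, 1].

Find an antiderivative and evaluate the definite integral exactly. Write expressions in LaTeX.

The substitution u = 3 s^{2} + \frac{3}{2} works: f is exactly (dF/du)*(du/ds) for that inner function.
F(s) = - 5 \log{\left(s^{2} + \frac{1}{2} \right)} is an antiderivative of f.
Check: d/ds[- 5 \log{\left(s^{2} + \frac{1}{2} \right)}] = - \frac{20 s}{2 s^{2} + 1} = f(s).
F(1) = - 5 \log{\left(\frac{3}{2} \right)}; F(0) = 5 \log{\left(2 \right)}.
Integral = F(1) - F(0) = - 5 \log{\left(\frac{9}{2} \right)} + 5 \log{\left(\frac{3}{2} \right)}.

Antiderivative: F(s) = - 5 \log{\left(s^{2} + \frac{1}{2} \right)}; value = - 5 \log{\left(\frac{9}{2} \right)} + 5 \log{\left(\frac{3}{2} \right)}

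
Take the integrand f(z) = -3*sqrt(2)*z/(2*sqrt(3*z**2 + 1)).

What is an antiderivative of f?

f matches the chain-rule pattern g'(h)*h' with inner function h(z) = 3*z**2/2 + 1/2; substituting u = h(z) collapses the integral.
Check: d/dz[-sqrt(2)*sqrt(3*z**2 + 1)/2] = -3*sqrt(2)*z/(2*sqrt(3*z**2 + 1)) = f(z).

An antiderivative is F(z) = -sqrt(2)*sqrt(3*z**2 + 1)/2.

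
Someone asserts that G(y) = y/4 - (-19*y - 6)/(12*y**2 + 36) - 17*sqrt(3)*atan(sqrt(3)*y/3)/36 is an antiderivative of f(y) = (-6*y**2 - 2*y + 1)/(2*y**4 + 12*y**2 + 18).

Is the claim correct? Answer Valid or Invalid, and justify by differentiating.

d/dy[G] = (y**4 - 6*y**2 - 4*y + 11)/(4*y**4 + 24*y**2 + 36)
d/dy[G] - f(y) = 1/4 != 0.

Invalid: d/dy[G] - f = 1/4, which is not 0.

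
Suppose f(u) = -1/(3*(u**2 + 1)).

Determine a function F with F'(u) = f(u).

Differentiate the proposed F(u) back; it has to land on f(u) exactly.
Check: d/du[-atan(u)/3] = -1/(3*u**2 + 3), which equals f(u).

An antiderivative is F(u) = -atan(u)/3.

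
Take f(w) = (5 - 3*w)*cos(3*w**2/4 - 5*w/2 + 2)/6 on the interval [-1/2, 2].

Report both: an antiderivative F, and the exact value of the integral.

Antiderivative: F(w) = -sin(3*w**2/4 - 5*w/2 + 2)/3; value = sin(55/16)/3

The substitution u = 3*w**2/4 - 5*w/2 + 2 works: f is exactly (dF/du)*(du/dw) for that inner function.
F(w) = -sin(3*w**2/4 - 5*w/2 + 2)/3 is an antiderivative of f.
Check: d/dw[-sin(3*w**2/4 - 5*w/2 + 2)/3] = -w*cos(3*w**2/4 - 5*w/2 + 2)/2 + 5*cos(3*w**2/4 - 5*w/2 + 2)/6, which equals f(w).
F(2) = 0; F(-1/2) = -sin(55/16)/3.
Integral = F(2) - F(-1/2) = sin(55/16)/3.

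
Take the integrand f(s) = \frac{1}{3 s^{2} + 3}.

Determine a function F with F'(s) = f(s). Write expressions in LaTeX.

An antiderivative is F(s) = \frac{\operatorname{atan}{\left(s \right)}}{3}.

Recover f(s) by differentiating a candidate F(s); any mismatch rules it out.
Check: d/ds[\frac{\operatorname{atan}{\left(s \right)}}{3}] = \frac{1}{3 s^{2} + 3} = f(s).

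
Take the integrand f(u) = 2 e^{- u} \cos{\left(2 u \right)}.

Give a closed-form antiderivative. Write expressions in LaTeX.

A first test for any F(u): its u-derivative must equal f(u) identically.
Check: d/du[- \frac{2 \left(- 2 \sin{\left(2 u \right)} + \cos{\left(2 u \right)}\right) e^{- u}}{5}] = 2 e^{- u} \cos{\left(2 u \right)} = f(u).

An antiderivative is F(u) = - \frac{2 \left(- 2 \sin{\left(2 u \right)} + \cos{\left(2 u \right)}\right) e^{- u}}{5}.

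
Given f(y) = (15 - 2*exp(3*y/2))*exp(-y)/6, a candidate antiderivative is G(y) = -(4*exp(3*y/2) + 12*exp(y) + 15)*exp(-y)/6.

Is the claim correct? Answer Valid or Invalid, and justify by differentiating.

Valid - differentiating G returns exactly f.

d/dy[G] = (15 - 2*exp(3*y/2))*exp(-y)/6
This equals f(y) exactly, so the claim holds.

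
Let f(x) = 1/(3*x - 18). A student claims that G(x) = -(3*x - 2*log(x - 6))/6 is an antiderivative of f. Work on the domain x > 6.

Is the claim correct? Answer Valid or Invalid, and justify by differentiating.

d/dx[G] = (20 - 3*x)/(6*x - 36)
d/dx[G] - f(x) = -1/2 != 0.

Invalid: d/dx[G] - f = -1/2, which is not 0.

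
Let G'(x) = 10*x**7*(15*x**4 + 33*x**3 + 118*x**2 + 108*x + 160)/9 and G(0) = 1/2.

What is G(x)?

G(x) = 8*x**8*(5*x**2/4 + 3*x/2 + 5)**2/9 + 1/2

Recognize the product-rule pattern: G'(x) = u'v + uv' with u = 8*x**8/9, v = (5*x**2/4 + 3*x/2 + 5)**2, so integration by parts undoes it.
A general antiderivative is 8*x**8*(5*x**2/4 + 3*x/2 + 5)**2/9 + C.
The condition gives C = 1/2 - (0) = 1/2.
So G(x) = 8*x**8*(5*x**2/4 + 3*x/2 + 5)**2/9 + 1/2.
Check: d/dx[8*x**8*(5*x**2/4 + 3*x/2 + 5)**2/9 + 1/2] = 50*x**11/3 + 110*x**10/3 + 1180*x**9/9 + 120*x**8 + 1600*x**7/9, which equals G'(x).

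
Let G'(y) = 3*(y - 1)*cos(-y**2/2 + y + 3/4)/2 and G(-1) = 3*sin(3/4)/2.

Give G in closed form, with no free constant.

G(y) = -3*sin(-y**2/2 + y + 3/4)/2

G'(y) matches the chain-rule pattern g'(h)*h' with inner function h(y) = -y**2/2 + y + 3/4; substituting u = h(y) collapses the integral.
A general antiderivative is -3*sin(-y**2/2 + y + 3/4)/2 + C.
The condition gives C = 3*sin(3/4)/2 - (3*sin(3/4)/2) = 0.
So G(y) = -3*sin(-y**2/2 + y + 3/4)/2.
Check: d/dy[-3*sin(-y**2/2 + y + 3/4)/2] = 3*y*cos(-y**2/2 + y + 3/4)/2 - 3*cos(-y**2/2 + y + 3/4)/2, which equals G'(y).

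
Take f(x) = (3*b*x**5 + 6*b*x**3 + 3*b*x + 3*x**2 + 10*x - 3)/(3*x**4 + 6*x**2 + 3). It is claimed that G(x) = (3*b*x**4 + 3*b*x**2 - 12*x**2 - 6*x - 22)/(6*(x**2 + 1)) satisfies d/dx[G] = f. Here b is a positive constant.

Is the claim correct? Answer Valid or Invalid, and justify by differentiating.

d/dx[G] = (3*b*x**5 + 6*b*x**3 + 3*b*x + 3*x**2 + 10*x - 3)/(3*x**4 + 6*x**2 + 3)
This equals f(x) exactly, so the claim holds.

Valid. The derivative of G reproduces f.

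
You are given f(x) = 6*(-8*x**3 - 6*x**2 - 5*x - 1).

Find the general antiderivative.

f matches the chain-rule pattern g'(h)*h' with inner function h(x) = -2*x**2 - x - 1; substituting u = h(x) collapses the integral.
Check: d/dx[-3*(-2*x**2 - x - 1)**2] = -48*x**3 - 36*x**2 - 30*x - 6, which equals f(x).

F(x) = -3*(-2*x**2 - x - 1)**2 + C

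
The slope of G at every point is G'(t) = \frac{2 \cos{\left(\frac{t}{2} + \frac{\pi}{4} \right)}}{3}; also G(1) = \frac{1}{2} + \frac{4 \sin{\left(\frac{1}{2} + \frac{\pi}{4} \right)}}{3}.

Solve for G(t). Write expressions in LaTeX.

G(t) = \frac{4 \sin{\left(\frac{t}{2} + \frac{\pi}{4} \right)}}{3} + \frac{1}{2}

Since d/dt undoes antidifferentiation here, G(t) must give back the stated G'(t).
A general antiderivative is \frac{4 \sin{\left(\frac{t}{2} + \frac{\pi}{4} \right)}}{3} + C.
The condition gives C = \frac{1}{2} + \frac{4 \sin{\left(\frac{1}{2} + \frac{\pi}{4} \right)}}{3} - (\frac{4 \sin{\left(\frac{1}{2} + \frac{\pi}{4} \right)}}{3}) = \frac{1}{2}.
So G(t) = \frac{4 \sin{\left(\frac{t}{2} + \frac{\pi}{4} \right)}}{3} + \frac{1}{2}.
Check: d/dt[\frac{4 \sin{\left(\frac{t}{2} + \frac{\pi}{4} \right)}}{3} + \frac{1}{2}] = \frac{2 \cos{\left(\frac{t}{2} + \frac{\pi}{4} \right)}}{3} = G'(t).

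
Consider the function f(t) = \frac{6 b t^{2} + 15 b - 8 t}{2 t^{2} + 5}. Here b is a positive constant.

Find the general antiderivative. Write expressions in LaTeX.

F(t) = 3 b t - 2 \log{\left(t^{2} + \frac{5}{2} \right)} + C

Any candidate F(t) must reproduce f(t) exactly when differentiated.
Check: d/dt[3 b t - 2 \log{\left(t^{2} + \frac{5}{2} \right)}] = \frac{6 b t^{2} + 15 b - 8 t}{2 t^{2} + 5} = f(t).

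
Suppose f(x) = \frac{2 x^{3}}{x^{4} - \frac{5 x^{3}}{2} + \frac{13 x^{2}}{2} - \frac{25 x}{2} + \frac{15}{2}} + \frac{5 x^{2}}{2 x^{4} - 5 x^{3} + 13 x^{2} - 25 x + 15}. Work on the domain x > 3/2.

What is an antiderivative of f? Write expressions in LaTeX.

Factor the denominator (\left(x - 1\right) \left(2 x - 3\right) \left(x^{2} + 5\right)) and decompose: f = \frac{5 \left(x + 45\right)}{58 \left(x^{2} + 5\right)} + \frac{198}{29 \left(2 x - 3\right)} - \frac{3}{2 \left(x - 1\right)}; each piece integrates to a log, atan, or power term.
Check: d/dx[\frac{396 \log{\left(x - \frac{3}{2} \right)} - 174 \log{\left(x - 1 \right)} + 5 \log{\left(x^{2} + 5 \right)} + 90 \sqrt{5} \operatorname{atan}{\left(\frac{\sqrt{5} x}{5} \right)}}{116}] = \frac{4 x^{3} + 5 x^{2}}{2 x^{4} - 5 x^{3} + 13 x^{2} - 25 x + 15}, which equals f(x).

An antiderivative is F(x) = \frac{396 \log{\left(x - \frac{3}{2} \right)} - 174 \log{\left(x - 1 \right)} + 5 \log{\left(x^{2} + 5 \right)} + 90 \sqrt{5} \operatorname{atan}{\left(\frac{\sqrt{5} x}{5} \right)}}{116}.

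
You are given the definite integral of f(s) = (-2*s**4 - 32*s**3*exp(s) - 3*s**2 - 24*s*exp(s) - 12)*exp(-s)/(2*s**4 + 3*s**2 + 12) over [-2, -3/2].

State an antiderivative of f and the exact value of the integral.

For F(s) to be correct the identity F'(s) - f(s) = 0 must hold.
F(s) = (-4*exp(s)*log(2*s**4/3 + s**2 + 4) + 1)*exp(-s) is an antiderivative of f.
Check: d/ds[(-4*exp(s)*log(2*s**4/3 + s**2 + 4) + 1)*exp(-s)] = (-2*s**4 - 32*s**3*exp(s) - 3*s**2 - 24*s*exp(s) - 12)/(2*s**4*exp(s) + 3*s**2*exp(s) + 12*exp(s)), which equals f(s).
F(-3/2) = -4*log(77/8) + exp(3/2); F(-2) = -4*log(56/3) + exp(2).
Integral = F(-3/2) - F(-2) = -4*log(77/8) - exp(2) + exp(3/2) + 4*log(56/3).

Antiderivative: F(s) = (-4*exp(s)*log(2*s**4/3 + s**2 + 4) + 1)*exp(-s); value = -4*log(77/8) - exp(2) + exp(3/2) + 4*log(56/3)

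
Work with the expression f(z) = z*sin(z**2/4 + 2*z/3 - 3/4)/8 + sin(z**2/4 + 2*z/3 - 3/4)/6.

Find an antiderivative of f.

The substitution u = z**2/4 + 2*z/3 - 3/4 works: f is exactly (dF/du)*(du/dz) for that inner function.
Check: d/dz[-cos(z**2/4 + 2*z/3 - 3/4)/4] = z*sin(z**2/4 + 2*z/3 - 3/4)/8 + sin(z**2/4 + 2*z/3 - 3/4)/6 = f(z).

An antiderivative is F(z) = -cos(z**2/4 + 2*z/3 - 3/4)/4.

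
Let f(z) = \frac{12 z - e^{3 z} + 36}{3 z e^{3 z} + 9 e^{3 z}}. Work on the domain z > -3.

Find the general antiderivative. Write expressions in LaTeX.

F(z) = - \frac{\left(e^{3 z} \log{\left(2 z + 6 \right)} + 4\right) e^{- 3 z}}{3} + C

A candidate is checked by its d/dz: the result must match f(z).
Check: d/dz[- \frac{\left(e^{3 z} \log{\left(2 z + 6 \right)} + 4\right) e^{- 3 z}}{3}] = \frac{12 z - e^{3 z} + 36}{3 z e^{3 z} + 9 e^{3 z}} = f(z).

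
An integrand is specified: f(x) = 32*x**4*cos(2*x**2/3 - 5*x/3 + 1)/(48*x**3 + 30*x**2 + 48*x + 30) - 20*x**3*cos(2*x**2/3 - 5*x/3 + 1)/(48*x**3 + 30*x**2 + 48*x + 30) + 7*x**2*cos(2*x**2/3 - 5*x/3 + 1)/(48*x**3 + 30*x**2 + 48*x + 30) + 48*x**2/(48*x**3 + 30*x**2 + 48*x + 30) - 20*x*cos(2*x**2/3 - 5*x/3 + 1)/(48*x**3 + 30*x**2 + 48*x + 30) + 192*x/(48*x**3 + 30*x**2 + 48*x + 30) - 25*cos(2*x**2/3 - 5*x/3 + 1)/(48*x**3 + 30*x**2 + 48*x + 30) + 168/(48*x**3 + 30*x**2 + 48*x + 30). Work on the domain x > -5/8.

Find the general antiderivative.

The integrand splits into summands that can be handled one at a time.
Check: d/dx[log(4*x + 5/2) + sin(2*x**2/3 - 5*x/3 + 1)/2 + 4*atan(x)] = (32*x**4*cos(2*x**2/3 - 5*x/3 + 1) - 20*x**3*cos(2*x**2/3 - 5*x/3 + 1) + 7*x**2*cos(2*x**2/3 - 5*x/3 + 1) + 48*x**2 - 20*x*cos(2*x**2/3 - 5*x/3 + 1) + 192*x - 25*cos(2*x**2/3 - 5*x/3 + 1) + 168)/(48*x**3 + 30*x**2 + 48*x + 30), which equals f(x).

F(x) = log(4*x + 5/2) + sin(2*x**2/3 - 5*x/3 + 1)/2 + 4*atan(x) + C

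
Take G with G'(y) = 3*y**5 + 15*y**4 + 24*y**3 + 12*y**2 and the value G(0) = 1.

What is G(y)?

G(y) = (y**6 + 6*y**5 + 12*y**4 + 8*y**3 + 2)/2

G'(y) matches the chain-rule pattern g'(h)*h' with inner function h(y) = -y**2/2 - y; substituting u = h(y) collapses the integral.
A general antiderivative is -4*(-y**2/2 - y)**3 + C.
The condition gives C = 1 - (0) = 1.
So G(y) = (y**6 + 6*y**5 + 12*y**4 + 8*y**3 + 2)/2.
Check: d/dy[(y**6 + 6*y**5 + 12*y**4 + 8*y**3 + 2)/2] = 3*y**5 + 15*y**4 + 24*y**3 + 12*y**2 = G'(y).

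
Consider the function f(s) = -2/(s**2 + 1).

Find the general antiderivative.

F(s) = -2*atan(s) + C

Since d/ds undoes antidifferentiation here, F'(s) = f(s) is required of F(s).
Check: d/ds[-2*atan(s)] = -2/(s**2 + 1) = f(s).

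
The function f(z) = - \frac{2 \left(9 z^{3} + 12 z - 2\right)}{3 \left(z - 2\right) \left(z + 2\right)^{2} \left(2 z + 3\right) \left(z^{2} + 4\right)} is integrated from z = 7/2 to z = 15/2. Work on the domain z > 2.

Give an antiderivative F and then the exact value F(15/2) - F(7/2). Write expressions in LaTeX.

The denominator factors as 3 \left(z - 2\right) \left(z + 2\right)^{2} \left(2 z + 3\right) \left(z^{2} + 4\right); partial fractions split f into directly integrable pieces: \frac{31 z - 334}{1200 \left(z^{2} + 4\right)} - \frac{3224}{525 \left(2 z + 3\right)} + \frac{299}{96 \left(z + 2\right)} + \frac{49}{24 \left(z + 2\right)^{2}} - \frac{47}{672 \left(z - 2\right)}.
F(z) = - \frac{47 \log{\left(z - 2 \right)}}{672} - \frac{1612 \log{\left(z + \frac{3}{2} \right)}}{525} + \frac{299 \log{\left(z + 2 \right)}}{96} + \frac{31 \log{\left(z^{2} + 4 \right)}}{2400} - \frac{167 \operatorname{atan}{\left(\frac{z}{2} \right)}}{1200} - \frac{49}{24 z + 48} is an antiderivative of f.
Check: d/dz[- \frac{47 \log{\left(z - 2 \right)}}{672} - \frac{1612 \log{\left(z + \frac{3}{2} \right)}}{525} + \frac{299 \log{\left(z + 2 \right)}}{96} + \frac{31 \log{\left(z^{2} + 4 \right)}}{2400} - \frac{167 \operatorname{atan}{\left(\frac{z}{2} \right)}}{1200} - \frac{49}{24 z + 48}] = \frac{- 18 z^{3} - 24 z + 4}{6 z^{6} + 21 z^{5} + 18 z^{4} - 96 z^{2} - 336 z - 288}, which equals f(z).
F(15/2) = - \frac{1612 \log{\left(9 \right)}}{525} - \frac{49}{228} - \frac{167 \operatorname{atan}{\left(\frac{15}{4} \right)}}{1200} - \frac{47 \log{\left(\frac{11}{2} \right)}}{672} + \frac{31 \log{\left(\frac{241}{4} \right)}}{2400} + \frac{299 \log{\left(\frac{19}{2} \right)}}{96}; F(7/2) = - \frac{1612 \log{\left(5 \right)}}{525} - \frac{49}{132} - \frac{167 \operatorname{atan}{\left(\frac{7}{4} \right)}}{1200} - \frac{47 \log{\left(\frac{3}{2} \right)}}{672} + \frac{31 \log{\left(\frac{65}{4} \right)}}{2400} + \frac{299 \log{\left(\frac{11}{2} \right)}}{96}.
Integral = F(15/2) - F(7/2) = - \frac{1612 \log{\left(9 \right)}}{525} - \frac{535 \log{\left(\frac{11}{2} \right)}}{168} - \frac{167 \operatorname{atan}{\left(\frac{15}{4} \right)}}{1200} - \frac{31 \log{\left(\frac{65}{4} \right)}}{2400} + \frac{47 \log{\left(\frac{3}{2} \right)}}{672} + \frac{31 \log{\left(\frac{241}{4} \right)}}{2400} + \frac{167 \operatorname{atan}{\left(\frac{7}{4} \right)}}{1200} + \frac{98}{627} + \frac{1612 \log{\left(5 \right)}}{525} + \frac{299 \log{\left(\frac{19}{2} \right)}}{96}.

Antiderivative: F(z) = - \frac{47 \log{\left(z - 2 \right)}}{672} - \frac{1612 \log{\left(z + \frac{3}{2} \right)}}{525} + \frac{299 \log{\left(z + 2 \right)}}{96} + \frac{31 \log{\left(z^{2} + 4 \right)}}{2400} - \frac{167 \operatorname{atan}{\left(\frac{z}{2} \right)}}{1200} - \frac{49}{24 z + 48}; value = - \frac{1612 \log{\left(9 \right)}}{525} - \frac{535 \log{\left(\frac{11}{2} \right)}}{168} - \frac{167 \operatorname{atan}{\left(\frac{15}{4} \right)}}{1200} - \frac{31 \log{\left(\frac{65}{4} \right)}}{2400} + \frac{47 \log{\left(\frac{3}{2} \right)}}{672} + \frac{31 \log{\left(\frac{241}{4} \right)}}{2400} + \frac{167 \operatorname{atan}{\left(\frac{7}{4} \right)}}{1200} + \frac{98}{627} + \frac{1612 \log{\left(5 \right)}}{525} + \frac{299 \log{\left(\frac{19}{2} \right)}}{96}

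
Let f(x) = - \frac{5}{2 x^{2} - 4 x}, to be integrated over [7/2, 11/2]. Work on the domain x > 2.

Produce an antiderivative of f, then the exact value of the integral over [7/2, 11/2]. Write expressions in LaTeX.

Factor the denominator (2 x \left(x - 2\right)) and decompose: f = - \frac{5}{4 \left(x - 2\right)} + \frac{5}{4 x}; each piece integrates to a log, atan, or power term.
F(x) = \frac{5 \log{\left(x \right)}}{4} - \frac{5 \log{\left(x - 2 \right)}}{4} is an antiderivative of f.
Check: d/dx[\frac{5 \log{\left(x \right)}}{4} - \frac{5 \log{\left(x - 2 \right)}}{4}] = - \frac{5}{2 x^{2} - 4 x} = f(x).
F(11/2) = - \frac{5 \log{\left(\frac{7}{2} \right)}}{4} + \frac{5 \log{\left(\frac{11}{2} \right)}}{4}; F(7/2) = - \frac{5 \log{\left(\frac{3}{2} \right)}}{4} + \frac{5 \log{\left(\frac{7}{2} \right)}}{4}.
Integral = F(11/2) - F(7/2) = - \frac{5 \log{\left(\frac{7}{2} \right)}}{2} + \frac{5 \log{\left(\frac{3}{2} \right)}}{4} + \frac{5 \log{\left(\frac{11}{2} \right)}}{4}.

Antiderivative: F(x) = \frac{5 \log{\left(x \right)}}{4} - \frac{5 \log{\left(x - 2 \right)}}{4}; value = - \frac{5 \log{\left(\frac{7}{2} \right)}}{2} + \frac{5 \log{\left(\frac{3}{2} \right)}}{4} + \frac{5 \log{\left(\frac{11}{2} \right)}}{4}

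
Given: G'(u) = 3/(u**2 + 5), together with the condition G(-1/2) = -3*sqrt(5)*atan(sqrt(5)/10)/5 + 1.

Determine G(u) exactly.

Recover the given G'(u) by differentiating a candidate G(u); any mismatch rules it out.
A general antiderivative is 3*sqrt(5)*atan(sqrt(5)*u/5)/5 + C.
The condition gives C = -3*sqrt(5)*atan(sqrt(5)/10)/5 + 1 - (-3*sqrt(5)*atan(sqrt(5)/10)/5) = 1.
So G(u) = 3*sqrt(5)*atan(sqrt(5)*u/5)/5 + 1.
Check: d/du[3*sqrt(5)*atan(sqrt(5)*u/5)/5 + 1] = 3/(u**2 + 5) = G'(u).

G(u) = 3*sqrt(5)*atan(sqrt(5)*u/5)/5 + 1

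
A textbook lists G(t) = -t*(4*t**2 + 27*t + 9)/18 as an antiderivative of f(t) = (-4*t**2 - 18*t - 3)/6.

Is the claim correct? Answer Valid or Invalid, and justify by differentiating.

d/dt[G] = -2*t**2/3 - 3*t - 1/2
This equals f(t) exactly, so the claim holds.

Valid. The derivative of G reproduces f.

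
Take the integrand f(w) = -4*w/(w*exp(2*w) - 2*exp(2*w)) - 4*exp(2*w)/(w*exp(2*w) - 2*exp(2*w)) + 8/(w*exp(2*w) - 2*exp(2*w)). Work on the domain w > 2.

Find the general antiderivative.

F(w) = -2*(2*exp(2*w)*log(3*w - 6) - 1)*exp(-2*w) + C

The integrand splits into summands that can be handled one at a time.
Check: d/dw[-2*(2*exp(2*w)*log(3*w - 6) - 1)*exp(-2*w)] = (-4*w - 4*exp(2*w) + 8)/(w*exp(2*w) - 2*exp(2*w)), which equals f(w).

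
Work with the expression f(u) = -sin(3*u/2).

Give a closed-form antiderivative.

An antiderivative is F(u) = 2*cos(3*u/2)/3.

Check any antiderivative F(u) by computing F'(u) and comparing it with f(u).
Check: d/du[2*cos(3*u/2)/3] = -sin(3*u/2) = f(u).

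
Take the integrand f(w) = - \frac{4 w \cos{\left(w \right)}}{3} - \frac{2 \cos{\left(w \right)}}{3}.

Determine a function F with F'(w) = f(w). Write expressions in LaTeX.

The integrand splits into summands that can be handled one at a time.
Check: d/dw[- \frac{2 \left(2 w \sin{\left(w \right)} + \sin{\left(w \right)} + 2 \cos{\left(w \right)}\right)}{3}] = - \frac{4 w \cos{\left(w \right)}}{3} - \frac{2 \cos{\left(w \right)}}{3} = f(w).

An antiderivative is F(w) = - \frac{2 \left(2 w \sin{\left(w \right)} + \sin{\left(w \right)} + 2 \cos{\left(w \right)}\right)}{3}.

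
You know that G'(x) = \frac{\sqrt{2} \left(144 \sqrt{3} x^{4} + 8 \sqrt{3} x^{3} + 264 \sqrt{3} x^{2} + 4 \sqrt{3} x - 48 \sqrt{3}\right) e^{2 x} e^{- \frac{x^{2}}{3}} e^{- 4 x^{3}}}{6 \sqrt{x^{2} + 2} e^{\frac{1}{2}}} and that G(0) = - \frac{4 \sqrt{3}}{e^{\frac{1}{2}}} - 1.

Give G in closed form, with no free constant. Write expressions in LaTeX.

G(x) = - \frac{2 \sqrt{6} \sqrt{x^{2} + 2} e^{2 x} e^{- \frac{x^{2}}{3}} e^{- 4 x^{3}}}{e^{\frac{1}{2}}} - 1

Recognize the product-rule pattern: G'(x) = u'v + uv' with u = - 4 \sqrt{\frac{3 x^{2}}{2} + 3}, v = e^{- 4 x^{3} - \frac{x^{2}}{3} + 2 x - \frac{1}{2}}, so integration by parts undoes it.
A general antiderivative is - 4 \sqrt{\frac{3 x^{2}}{2} + 3} e^{- 4 x^{3} - \frac{x^{2}}{3} + 2 x - \frac{1}{2}} + C.
The condition gives C = - \frac{4 \sqrt{3}}{e^{\frac{1}{2}}} - 1 - (- \frac{4 \sqrt{3}}{e^{\frac{1}{2}}}) = -1.
So G(x) = - \frac{2 \sqrt{6} \sqrt{x^{2} + 2} e^{2 x} e^{- \frac{x^{2}}{3}} e^{- 4 x^{3}}}{e^{\frac{1}{2}}} - 1.
Check: d/dx[- \frac{2 \sqrt{6} \sqrt{x^{2} + 2} e^{2 x} e^{- \frac{x^{2}}{3}} e^{- 4 x^{3}}}{e^{\frac{1}{2}}} - 1] = \frac{\left(72 \sqrt{6} x^{4} e^{2 x} + 4 \sqrt{6} x^{3} e^{2 x} + 132 \sqrt{6} x^{2} e^{2 x} + 2 \sqrt{6} x e^{2 x} - 24 \sqrt{6} e^{2 x}\right) e^{- \frac{x^{2}}{3}} e^{- 4 x^{3}}}{3 \sqrt{x^{2} + 2} e^{\frac{1}{2}}}, which equals G'(x).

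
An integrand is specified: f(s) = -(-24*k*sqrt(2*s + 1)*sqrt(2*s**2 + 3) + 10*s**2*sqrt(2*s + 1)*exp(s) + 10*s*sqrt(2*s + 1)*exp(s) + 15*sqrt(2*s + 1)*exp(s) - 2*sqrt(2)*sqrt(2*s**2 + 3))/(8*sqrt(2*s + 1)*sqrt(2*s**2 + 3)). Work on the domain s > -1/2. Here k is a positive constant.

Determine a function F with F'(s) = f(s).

An antiderivative is F(s) = sqrt(2)*(24*sqrt(2)*k*s + 4*sqrt(2*s + 1) - 5*sqrt(2)*sqrt(2*s**2 + 3)*exp(s))/16.

Differentiate the proposed F(s) back; it has to land on f(s) exactly.
Check: d/ds[sqrt(2)*(24*sqrt(2)*k*s + 4*sqrt(2*s + 1) - 5*sqrt(2)*sqrt(2*s**2 + 3)*exp(s))/16] = (24*k*sqrt(2*s + 1)*sqrt(2*s**2 + 3) - 10*s**2*sqrt(2*s + 1)*exp(s) - 10*s*sqrt(2*s + 1)*exp(s) - 15*sqrt(2*s + 1)*exp(s) + 2*sqrt(2)*sqrt(2*s**2 + 3))/(8*sqrt(2*s + 1)*sqrt(2*s**2 + 3)), which equals f(s).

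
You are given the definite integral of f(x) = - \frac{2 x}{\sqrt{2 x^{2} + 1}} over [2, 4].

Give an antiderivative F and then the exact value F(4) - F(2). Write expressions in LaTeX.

The substitution u = 2 x^{2} + 1 works: f is exactly (dF/du)*(du/dx) for that inner function.
F(x) = - \sqrt{2 x^{2} + 1} is an antiderivative of f.
Check: d/dx[- \sqrt{2 x^{2} + 1}] = - \frac{2 x}{\sqrt{2 x^{2} + 1}} = f(x).
F(4) = - \sqrt{33}; F(2) = -3.
Integral = F(4) - F(2) = 3 - \sqrt{33}.

Antiderivative: F(x) = - \sqrt{2 x^{2} + 1}; value = 3 - \sqrt{33}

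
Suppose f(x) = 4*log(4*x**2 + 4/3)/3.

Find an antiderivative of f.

For F(x) to be correct the identity F'(x) - f(x) = 0 must hold.
Check: d/dx[4*(3*x*log(4*x**2 + 4/3) - 6*x + 2*sqrt(3)*atan(sqrt(3)*x))/9] = 4*log(x**2 + 1/3)/3 + 8*log(2)/3, which equals f(x).

An antiderivative is F(x) = 4*(3*x*log(4*x**2 + 4/3) - 6*x + 2*sqrt(3)*atan(sqrt(3)*x))/9.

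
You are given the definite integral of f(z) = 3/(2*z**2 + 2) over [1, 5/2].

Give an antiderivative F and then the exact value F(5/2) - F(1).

A candidate is checked by its d/dz: the result must match f(z).
F(z) = 3*atan(z)/2 is an antiderivative of f.
Check: d/dz[3*atan(z)/2] = 3/(2*z**2 + 2) = f(z).
F(5/2) = 3*atan(5/2)/2; F(1) = 3*pi/8.
Integral = F(5/2) - F(1) = -3*pi/8 + 3*atan(5/2)/2.

Antiderivative: F(z) = 3*atan(z)/2; value = -3*pi/8 + 3*atan(5/2)/2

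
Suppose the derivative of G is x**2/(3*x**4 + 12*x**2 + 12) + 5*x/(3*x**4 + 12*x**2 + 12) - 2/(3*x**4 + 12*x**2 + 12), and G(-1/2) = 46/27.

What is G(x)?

Recognize the product-rule pattern: G'(x) = u'v + uv' with u = 1/(3*x**2 + 6), v = -x - 5/2, so integration by parts undoes it.
A general antiderivative is (-x - 5/2)/(3*x**2 + 6) + C.
The condition gives C = 46/27 - (-8/27) = 2.
So G(x) = (12*x**2 - 2*x + 19)/(6*(x**2 + 2)).
Check: d/dx[(12*x**2 - 2*x + 19)/(6*(x**2 + 2))] = (x**2 + 5*x - 2)/(3*x**4 + 12*x**2 + 12), which equals G'(x).

G(x) = (12*x**2 - 2*x + 19)/(6*(x**2 + 2))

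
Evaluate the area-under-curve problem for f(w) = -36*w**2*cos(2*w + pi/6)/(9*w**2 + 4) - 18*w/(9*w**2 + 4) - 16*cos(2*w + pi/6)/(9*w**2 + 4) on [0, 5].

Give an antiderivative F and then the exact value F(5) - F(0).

Antiderivative: F(w) = -log(3*w**2/2 + 2/3) - 2*sin(2*w + pi/6); value = -log(229/6) + log(2/3) + 1 - 2*sin(pi/6 + 10)

The integrand splits into summands that can be handled one at a time.
F(w) = -log(3*w**2/2 + 2/3) - 2*sin(2*w + pi/6) is an antiderivative of f.
Check: d/dw[-log(3*w**2/2 + 2/3) - 2*sin(2*w + pi/6)] = (-36*w**2*cos(2*w + pi/6) - 18*w - 16*cos(2*w + pi/6))/(9*w**2 + 4), which equals f(w).
F(5) = -log(229/6) - 2*sin(pi/6 + 10); F(0) = -1 - log(2/3).
Integral = F(5) - F(0) = -log(229/6) + log(2/3) + 1 - 2*sin(pi/6 + 10).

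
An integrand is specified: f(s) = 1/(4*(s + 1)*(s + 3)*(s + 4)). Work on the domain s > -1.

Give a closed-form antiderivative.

An antiderivative is F(s) = (log(s + 1) - 3*log(s + 3) + 2*log(s + 4))/24.

Factor the denominator (4*(s + 1)*(s + 3)*(s + 4)) and decompose: f = 1/(12*(s + 4)) - 1/(8*(s + 3)) + 1/(24*(s + 1)); each piece integrates to a log, atan, or power term.
Check: d/ds[(log(s + 1) - 3*log(s + 3) + 2*log(s + 4))/24] = 1/(4*s**3 + 32*s**2 + 76*s + 48), which equals f(s).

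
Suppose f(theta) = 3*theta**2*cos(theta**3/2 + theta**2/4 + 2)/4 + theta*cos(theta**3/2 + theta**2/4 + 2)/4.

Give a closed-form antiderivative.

An antiderivative is F(theta) = sin(theta**3/2 + theta**2/4 + 2)/2.

f matches the chain-rule pattern g'(h)*h' with inner function h(theta) = theta**3/2 + theta**2/4 + 2; substituting u = h(theta) collapses the integral.
Check: d/dtheta[sin(theta**3/2 + theta**2/4 + 2)/2] = 3*theta**2*cos(theta**3/2 + theta**2/4 + 2)/4 + theta*cos(theta**3/2 + theta**2/4 + 2)/4 = f(theta).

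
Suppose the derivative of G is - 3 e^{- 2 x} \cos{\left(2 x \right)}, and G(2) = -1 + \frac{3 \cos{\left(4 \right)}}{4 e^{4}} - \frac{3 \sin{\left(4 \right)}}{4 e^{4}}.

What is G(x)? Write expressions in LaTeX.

G(x) = \frac{\left(- 4 e^{2 x} - 3 \sin{\left(2 x \right)} + 3 \cos{\left(2 x \right)}\right) e^{- 2 x}}{4}

The proposed G(x) is checked by its d/dx: the result must match the given G'(x).
A general antiderivative is - \frac{3 e^{- 2 x} \sin{\left(2 x \right)}}{4} + \frac{3 e^{- 2 x} \cos{\left(2 x \right)}}{4} + C.
The condition gives C = -1 + \frac{3 \cos{\left(4 \right)}}{4 e^{4}} - \frac{3 \sin{\left(4 \right)}}{4 e^{4}} - (\frac{3 \cos{\left(4 \right)}}{4 e^{4}} - \frac{3 \sin{\left(4 \right)}}{4 e^{4}}) = -1.
So G(x) = \frac{\left(- 4 e^{2 x} - 3 \sin{\left(2 x \right)} + 3 \cos{\left(2 x \right)}\right) e^{- 2 x}}{4}.
Check: d/dx[\frac{\left(- 4 e^{2 x} - 3 \sin{\left(2 x \right)} + 3 \cos{\left(2 x \right)}\right) e^{- 2 x}}{4}] = - 3 e^{- 2 x} \cos{\left(2 x \right)} = G'(x).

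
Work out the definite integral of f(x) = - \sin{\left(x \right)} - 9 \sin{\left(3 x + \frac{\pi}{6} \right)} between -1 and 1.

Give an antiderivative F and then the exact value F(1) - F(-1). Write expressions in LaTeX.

Antiderivative: F(x) = \cos{\left(x \right)} + 3 \cos{\left(3 x + \frac{\pi}{6} \right)}; value = 3 \cos{\left(\frac{\pi}{6} + 3 \right)} - 3 \sin{\left(\frac{\pi}{3} + 3 \right)}

The integrand splits into summands that can be handled one at a time.
F(x) = \cos{\left(x \right)} + 3 \cos{\left(3 x + \frac{\pi}{6} \right)} is an antiderivative of f.
Check: d/dx[\cos{\left(x \right)} + 3 \cos{\left(3 x + \frac{\pi}{6} \right)}] = - \sin{\left(x \right)} - 9 \sin{\left(3 x + \frac{\pi}{6} \right)} = f(x).
F(1) = 3 \cos{\left(\frac{\pi}{6} + 3 \right)} + \cos{\left(1 \right)}; F(-1) = 3 \sin{\left(\frac{\pi}{3} + 3 \right)} + \cos{\left(1 \right)}.
Integral = F(1) - F(-1) = 3 \cos{\left(\frac{\pi}{6} + 3 \right)} - 3 \sin{\left(\frac{\pi}{3} + 3 \right)}.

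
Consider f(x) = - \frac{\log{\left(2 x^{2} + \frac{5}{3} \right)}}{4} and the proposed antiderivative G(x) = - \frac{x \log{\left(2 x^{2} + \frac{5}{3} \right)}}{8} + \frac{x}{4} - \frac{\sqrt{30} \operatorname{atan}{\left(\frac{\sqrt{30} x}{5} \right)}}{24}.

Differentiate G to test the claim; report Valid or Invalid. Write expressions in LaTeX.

Invalid: d/dx[G] - f = \frac{\log{\left(2 x^{2} + \frac{5}{3} \right)}}{8}, which is not 0.

d/dx[G] = - \frac{\log{\left(2 x^{2} + \frac{5}{3} \right)}}{8}
d/dx[G] - f(x) = \frac{\log{\left(2 x^{2} + \frac{5}{3} \right)}}{8} != 0.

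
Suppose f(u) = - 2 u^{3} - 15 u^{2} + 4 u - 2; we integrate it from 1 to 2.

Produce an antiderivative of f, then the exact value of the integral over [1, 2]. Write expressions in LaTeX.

The integrand splits into summands that can be handled one at a time.
F(u) = - \frac{u^{4}}{2} - 5 u^{3} + 2 u^{2} - 2 u is an antiderivative of f.
Check: d/du[- \frac{u^{4}}{2} - 5 u^{3} + 2 u^{2} - 2 u] = - 2 u^{3} - 15 u^{2} + 4 u - 2 = f(u).
F(2) = -44; F(1) = - \frac{11}{2}.
Integral = F(2) - F(1) = - \frac{77}{2}.

Antiderivative: F(u) = - \frac{u^{4}}{2} - 5 u^{3} + 2 u^{2} - 2 u; value = - \frac{77}{2}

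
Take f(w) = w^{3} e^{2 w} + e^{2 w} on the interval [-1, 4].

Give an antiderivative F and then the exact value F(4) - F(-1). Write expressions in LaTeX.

Antiderivative: F(w) = \frac{w^{3} e^{2 w}}{2} - \frac{3 w^{2} e^{2 w}}{4} + \frac{3 w e^{2 w}}{4} + \frac{e^{2 w}}{8}; value = \frac{15}{8 e^{2}} + \frac{185 e^{8}}{8}

Recognize the product-rule pattern: f = u'v + uv' with u = \frac{w^{3}}{2} - \frac{3 w^{2}}{4} + \frac{3 w}{4} + \frac{1}{8}, v = e^{2 w}, so integration by parts undoes it.
F(w) = \frac{w^{3} e^{2 w}}{2} - \frac{3 w^{2} e^{2 w}}{4} + \frac{3 w e^{2 w}}{4} + \frac{e^{2 w}}{8} is an antiderivative of f.
Check: d/dw[\frac{w^{3} e^{2 w}}{2} - \frac{3 w^{2} e^{2 w}}{4} + \frac{3 w e^{2 w}}{4} + \frac{e^{2 w}}{8}] = w^{3} e^{2 w} + e^{2 w} = f(w).
F(4) = \frac{185 e^{8}}{8}; F(-1) = - \frac{15}{8 e^{2}}.
Integral = F(4) - F(-1) = \frac{15}{8 e^{2}} + \frac{185 e^{8}}{8}.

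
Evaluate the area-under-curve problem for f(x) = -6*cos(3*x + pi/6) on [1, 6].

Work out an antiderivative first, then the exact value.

A first test for any F(x): its x-derivative must equal f(x) identically.
F(x) = -2*sin(3*x + pi/6) is an antiderivative of f.
Check: d/dx[-2*sin(3*x + pi/6)] = -6*cos(3*x + pi/6) = f(x).
F(6) = -2*sin(pi/6 + 18); F(1) = -2*sin(pi/6 + 3).
Integral = F(6) - F(1) = 2*sin(pi/6 + 3) - 2*sin(pi/6 + 18).

Antiderivative: F(x) = -2*sin(3*x + pi/6); value = 2*sin(pi/6 + 3) - 2*sin(pi/6 + 18)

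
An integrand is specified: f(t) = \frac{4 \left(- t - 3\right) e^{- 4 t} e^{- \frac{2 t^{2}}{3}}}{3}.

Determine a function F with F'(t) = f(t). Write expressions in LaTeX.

The substitution u = - \frac{2 t^{2}}{3} - 4 t works: f is exactly (dF/du)*(du/dt) for that inner function.
Check: d/dt[e^{- 4 t} e^{- \frac{2 t^{2}}{3}}] = \frac{\left(- 4 t - 12\right) e^{- 4 t} e^{- \frac{2 t^{2}}{3}}}{3}, which equals f(t).

An antiderivative is F(t) = e^{- 4 t} e^{- \frac{2 t^{2}}{3}}.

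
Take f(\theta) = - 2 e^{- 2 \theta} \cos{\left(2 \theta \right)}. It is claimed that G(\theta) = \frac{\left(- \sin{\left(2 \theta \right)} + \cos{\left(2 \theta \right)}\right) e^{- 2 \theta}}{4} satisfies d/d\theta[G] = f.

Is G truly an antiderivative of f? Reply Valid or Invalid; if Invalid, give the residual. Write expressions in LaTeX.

Invalid: d/d\theta[G] - f = e^{- 2 \theta} \cos{\left(2 \theta \right)}, which is not 0.

d/d\theta[G] = - e^{- 2 \theta} \cos{\left(2 \theta \right)}
d/d\theta[G] - f(\theta) = e^{- 2 \theta} \cos{\left(2 \theta \right)} != 0.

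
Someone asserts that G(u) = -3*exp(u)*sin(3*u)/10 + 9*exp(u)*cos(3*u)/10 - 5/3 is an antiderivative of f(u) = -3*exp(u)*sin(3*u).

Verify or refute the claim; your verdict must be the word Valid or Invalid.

d/du[G] = -3*exp(u)*sin(3*u)
This equals f(u) exactly, so the claim holds.

Valid. The derivative of G reproduces f.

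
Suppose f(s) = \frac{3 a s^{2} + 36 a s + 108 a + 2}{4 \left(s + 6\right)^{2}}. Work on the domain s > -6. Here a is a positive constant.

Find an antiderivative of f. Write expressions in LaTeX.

Whatever form F(s) takes, F'(s) = f(s) is non-negotiable.
Check: d/ds[\frac{3 a s}{4} - \frac{1}{2 s + 12}] = \frac{3 a s^{2} + 36 a s + 108 a + 2}{4 s^{2} + 48 s + 144}, which equals f(s).

An antiderivative is F(s) = \frac{3 a s}{4} - \frac{1}{2 s + 12}.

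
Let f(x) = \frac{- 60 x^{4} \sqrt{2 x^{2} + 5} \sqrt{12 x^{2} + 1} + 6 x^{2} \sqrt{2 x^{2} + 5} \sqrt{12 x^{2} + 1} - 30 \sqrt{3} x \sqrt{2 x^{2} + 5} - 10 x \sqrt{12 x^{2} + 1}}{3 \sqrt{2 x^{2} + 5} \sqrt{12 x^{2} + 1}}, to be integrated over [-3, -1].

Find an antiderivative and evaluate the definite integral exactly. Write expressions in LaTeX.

Antiderivative: F(x) = - 4 x^{5} + \frac{2 x^{3}}{3} - \frac{5 \sqrt{2 x^{2} + 5}}{3} - \frac{5 \sqrt{4 x^{2} + \frac{1}{3}}}{2}; value = - \frac{2852}{3} - \frac{5 \sqrt{39}}{6} - \frac{5 \sqrt{7}}{3} + \frac{5 \sqrt{23}}{3} + \frac{5 \sqrt{327}}{6}

A first test for any F(x): its x-derivative must equal f(x) identically.
F(x) = - 4 x^{5} + \frac{2 x^{3}}{3} - \frac{5 \sqrt{2 x^{2} + 5}}{3} - \frac{5 \sqrt{4 x^{2} + \frac{1}{3}}}{2} is an antiderivative of f.
Check: d/dx[- 4 x^{5} + \frac{2 x^{3}}{3} - \frac{5 \sqrt{2 x^{2} + 5}}{3} - \frac{5 \sqrt{4 x^{2} + \frac{1}{3}}}{2}] = \frac{- 60 x^{4} \sqrt{2 x^{2} + 5} \sqrt{12 x^{2} + 1} + 6 x^{2} \sqrt{2 x^{2} + 5} \sqrt{12 x^{2} + 1} - 30 \sqrt{3} x \sqrt{2 x^{2} + 5} - 10 x \sqrt{12 x^{2} + 1}}{3 \sqrt{2 x^{2} + 5} \sqrt{12 x^{2} + 1}} = f(x).
F(-1) = - \frac{5 \sqrt{39}}{6} - \frac{5 \sqrt{7}}{3} + \frac{10}{3}; F(-3) = - \frac{5 \sqrt{327}}{6} - \frac{5 \sqrt{23}}{3} + 954.
Integral = F(-1) - F(-3) = - \frac{2852}{3} - \frac{5 \sqrt{39}}{6} - \frac{5 \sqrt{7}}{3} + \frac{5 \sqrt{23}}{3} + \frac{5 \sqrt{327}}{6}.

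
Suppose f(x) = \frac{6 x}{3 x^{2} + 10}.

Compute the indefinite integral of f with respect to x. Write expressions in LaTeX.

f matches the chain-rule pattern g'(h)*h' with inner function h(x) = \frac{x^{2}}{2} + \frac{5}{3}; substituting u = h(x) collapses the integral.
Check: d/dx[\log{\left(\frac{x^{2}}{2} + \frac{5}{3} \right)}] = \frac{6 x}{3 x^{2} + 10} = f(x).

F(x) = \log{\left(\frac{x^{2}}{2} + \frac{5}{3} \right)} + C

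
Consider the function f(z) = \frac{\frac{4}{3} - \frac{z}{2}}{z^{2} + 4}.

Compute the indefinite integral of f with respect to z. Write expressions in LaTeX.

F(z) = - \frac{\log{\left(z^{2} + 4 \right)}}{4} + \frac{2 \operatorname{atan}{\left(\frac{z}{2} \right)}}{3} + C

Whatever form F(z) takes, F'(z) = f(z) is non-negotiable.
Check: d/dz[- \frac{\log{\left(z^{2} + 4 \right)}}{4} + \frac{2 \operatorname{atan}{\left(\frac{z}{2} \right)}}{3}] = \frac{8 - 3 z}{6 z^{2} + 24}, which equals f(z).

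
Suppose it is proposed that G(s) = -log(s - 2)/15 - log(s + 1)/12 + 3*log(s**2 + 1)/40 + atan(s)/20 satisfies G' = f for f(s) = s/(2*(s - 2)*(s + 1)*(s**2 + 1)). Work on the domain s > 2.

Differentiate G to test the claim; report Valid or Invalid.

Invalid: d/ds[G] - f = -s/(s**4 - s**3 - s**2 - s - 2), which is not 0.

d/ds[G] = -s/(2*s**4 - 2*s**3 - 2*s**2 - 2*s - 4)
d/ds[G] - f(s) = -s/(s**4 - s**3 - s**2 - s - 2) != 0.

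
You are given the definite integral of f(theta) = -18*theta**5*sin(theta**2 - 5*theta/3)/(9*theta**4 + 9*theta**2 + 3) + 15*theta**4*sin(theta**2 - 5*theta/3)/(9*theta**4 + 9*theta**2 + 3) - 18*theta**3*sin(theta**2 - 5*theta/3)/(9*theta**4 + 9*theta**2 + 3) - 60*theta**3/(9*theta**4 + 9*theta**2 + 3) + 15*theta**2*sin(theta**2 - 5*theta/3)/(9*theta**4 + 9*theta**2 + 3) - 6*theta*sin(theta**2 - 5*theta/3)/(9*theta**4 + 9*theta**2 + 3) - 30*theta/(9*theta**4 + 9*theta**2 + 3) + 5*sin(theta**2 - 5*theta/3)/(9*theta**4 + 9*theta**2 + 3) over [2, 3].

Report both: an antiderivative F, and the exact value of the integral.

Integrate term by term and add the pieces.
F(theta) = (-5*log(theta**4 + theta**2 + 1/3) + 3*cos(theta**2 - 5*theta/3))/3 is an antiderivative of f.
Check: d/dtheta[(-5*log(theta**4 + theta**2 + 1/3) + 3*cos(theta**2 - 5*theta/3))/3] = (-18*theta**5*sin(theta**2 - 5*theta/3) + 15*theta**4*sin(theta**2 - 5*theta/3) - 18*theta**3*sin(theta**2 - 5*theta/3) - 60*theta**3 + 15*theta**2*sin(theta**2 - 5*theta/3) - 6*theta*sin(theta**2 - 5*theta/3) - 30*theta + 5*sin(theta**2 - 5*theta/3))/(9*theta**4 + 9*theta**2 + 3), which equals f(theta).
F(3) = -5*log(271/3)/3 + cos(4); F(2) = -5*log(61/3)/3 + cos(2/3).
Integral = F(3) - F(2) = -5*log(271/3)/3 - cos(2/3) + cos(4) + 5*log(61/3)/3.

Antiderivative: F(theta) = (-5*log(theta**4 + theta**2 + 1/3) + 3*cos(theta**2 - 5*theta/3))/3; value = -5*log(271/3)/3 - cos(2/3) + cos(4) + 5*log(61/3)/3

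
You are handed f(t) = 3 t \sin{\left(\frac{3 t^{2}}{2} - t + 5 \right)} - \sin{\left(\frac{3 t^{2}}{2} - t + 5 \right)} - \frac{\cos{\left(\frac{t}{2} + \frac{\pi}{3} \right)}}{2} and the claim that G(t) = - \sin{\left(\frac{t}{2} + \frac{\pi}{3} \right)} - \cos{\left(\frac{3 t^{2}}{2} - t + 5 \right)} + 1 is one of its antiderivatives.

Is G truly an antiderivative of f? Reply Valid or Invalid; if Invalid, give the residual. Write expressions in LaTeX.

Valid - differentiating G returns exactly f.

d/dt[G] = 3 t \sin{\left(\frac{3 t^{2}}{2} - t + 5 \right)} - \sin{\left(\frac{3 t^{2}}{2} - t + 5 \right)} - \frac{\cos{\left(\frac{t}{2} + \frac{\pi}{3} \right)}}{2}
This equals f(t) exactly, so the claim holds.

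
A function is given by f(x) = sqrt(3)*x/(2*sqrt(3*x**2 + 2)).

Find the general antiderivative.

F(x) = sqrt(3)*sqrt(3*x**2 + 2)/6 + C

The substitution u = x**2 + 2/3 works: f is exactly (dF/du)*(du/dx) for that inner function.
Check: d/dx[sqrt(3)*sqrt(3*x**2 + 2)/6] = sqrt(3)*x/(2*sqrt(3*x**2 + 2)) = f(x).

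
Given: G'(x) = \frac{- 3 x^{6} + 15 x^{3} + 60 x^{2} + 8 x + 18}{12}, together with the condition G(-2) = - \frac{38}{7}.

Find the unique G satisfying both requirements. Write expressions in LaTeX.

For G(x) to be correct, d/dx[G] must agree with the stated G'(x) identically.
A general antiderivative is - \frac{x^{7}}{28} + \frac{5 x^{4}}{16} + \frac{5 x^{3}}{3} + \frac{x^{2}}{3} + \frac{3 x}{2} + C.
The condition gives C = - \frac{38}{7} - (- \frac{38}{7}) = 0.
So G(x) = - \frac{x^{7}}{28} + \frac{5 x^{4}}{16} + \frac{5 x^{3}}{3} + \frac{x^{2}}{3} + \frac{3 x}{2}.
Check: d/dx[- \frac{x^{7}}{28} + \frac{5 x^{4}}{16} + \frac{5 x^{3}}{3} + \frac{x^{2}}{3} + \frac{3 x}{2}] = - \frac{x^{6}}{4} + \frac{5 x^{3}}{4} + 5 x^{2} + \frac{2 x}{3} + \frac{3}{2}, which equals G'(x).

G(x) = - \frac{x^{7}}{28} + \frac{5 x^{4}}{16} + \frac{5 x^{3}}{3} + \frac{x^{2}}{3} + \frac{3 x}{2}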